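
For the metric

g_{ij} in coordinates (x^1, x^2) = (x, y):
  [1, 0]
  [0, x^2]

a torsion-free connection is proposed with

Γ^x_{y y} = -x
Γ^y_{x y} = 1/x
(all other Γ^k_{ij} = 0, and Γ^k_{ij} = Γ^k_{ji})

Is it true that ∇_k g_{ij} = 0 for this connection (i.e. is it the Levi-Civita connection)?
Using ∇_k g_{ij} = ∂_k g_{ij} - Γ^m_{ki} g_{mj} - Γ^m_{kj} g_{im}:
e.g. ∇_x g_{yy} = (2*x) - (x) - (x) = 0
Every component ∇_k g_{ij} vanishes: the connection is metric compatible.
Yes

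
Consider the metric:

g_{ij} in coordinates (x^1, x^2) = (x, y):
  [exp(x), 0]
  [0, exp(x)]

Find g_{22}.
With x^1 = x, x^2 = y, g_{22} = g_{yy} is the row-2, column-2 entry of the matrix.
g_{22} = exp(x)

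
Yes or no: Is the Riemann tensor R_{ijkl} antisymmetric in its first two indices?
R_{ijkl} = -R_{jikl} (follows from metric compatibility).
Yes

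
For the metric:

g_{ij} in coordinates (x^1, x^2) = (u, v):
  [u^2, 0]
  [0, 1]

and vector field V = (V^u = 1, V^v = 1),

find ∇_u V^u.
Non-zero Christoffel symbols:
Γ^u_{u u} = 1/u
∇_u V^u = ∂_u V^u + Γ^u_{u j} V^j
  = (0) + (1/u)(1) + (0)(1)
  = 1/u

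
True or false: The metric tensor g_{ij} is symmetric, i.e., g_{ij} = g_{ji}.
By definition the metric is a symmetric bilinear form, g_{ij} = g_{ji}.
True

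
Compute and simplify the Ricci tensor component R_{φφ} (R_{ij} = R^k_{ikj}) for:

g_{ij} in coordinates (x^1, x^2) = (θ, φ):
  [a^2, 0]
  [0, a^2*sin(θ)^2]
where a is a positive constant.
Non-zero Christoffel symbols (Γ^k_{ij} = Γ^k_{ji}):
Γ^θ_{φ φ} = -sin(2*θ)/2
Γ^φ_{θ φ} = 1/tan(θ)
R^θ_{φ θ φ} = ∂_θ Γ^θ_{φ φ} - ∂_φ Γ^θ_{φ θ} + Γ^θ_{θ m} Γ^m_{φ φ} - Γ^θ_{φ m} Γ^m_{φ θ}
  = (-cos(2*θ)) - (0) + (0) - (-cos(θ)^2) = sin(θ)^2
R^φ_{φ φ φ} = 0 (a repeated index in an antisymmetric pair)
R_{φφ} = R^θ_{φ θ φ} + R^φ_{φ φ φ} = (sin(θ)^2) + (0) = sin(θ)^2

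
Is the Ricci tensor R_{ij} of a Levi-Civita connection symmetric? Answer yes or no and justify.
R_{ij} = R^k_{ikj}; the pair symmetry R_{kilj} = R_{ljki} gives R_{ij} = R_{ji}.
Yes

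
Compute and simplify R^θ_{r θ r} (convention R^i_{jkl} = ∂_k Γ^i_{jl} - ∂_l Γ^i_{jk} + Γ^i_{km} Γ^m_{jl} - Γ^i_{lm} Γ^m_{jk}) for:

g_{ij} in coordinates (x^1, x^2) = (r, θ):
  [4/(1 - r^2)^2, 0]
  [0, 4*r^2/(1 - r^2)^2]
Non-zero Christoffel symbols (Γ^k_{ij} = Γ^k_{ji}):
Γ^r_{r r} = 2*r/(1 - r^2)
Γ^r_{θ θ} = (r^3 + r)/(r^2 - 1)
Γ^θ_{r θ} = (-r^2 - 1)/(r^3 - r)
R^θ_{r θ r} = ∂_θ Γ^θ_{r r} - ∂_r Γ^θ_{r θ} + Γ^θ_{θ m} Γ^m_{r r} - Γ^θ_{r m} Γ^m_{r θ}
  = (0) - ((r^4 + 4*r^2 - 1)/(r^3 - r)^2) + (2*(r^2 + 1)/(r^2 - 1)^2) - ((r^2 + 1)^2/(r^3 - r)^2) = -4/(r^2 - 1)^2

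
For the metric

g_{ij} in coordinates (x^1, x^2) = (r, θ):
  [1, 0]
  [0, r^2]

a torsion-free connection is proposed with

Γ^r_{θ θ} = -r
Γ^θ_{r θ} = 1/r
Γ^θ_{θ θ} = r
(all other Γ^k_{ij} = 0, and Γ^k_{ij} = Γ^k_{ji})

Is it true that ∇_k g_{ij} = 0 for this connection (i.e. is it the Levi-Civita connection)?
Using ∇_k g_{ij} = ∂_k g_{ij} - Γ^m_{ki} g_{mj} - Γ^m_{kj} g_{im}:
∇_θ g_{θθ} = (0) - (r^3) - (r^3) = -2*r^3 ≠ 0
So the connection is not metric compatible (it is not the Levi-Civita connection).
No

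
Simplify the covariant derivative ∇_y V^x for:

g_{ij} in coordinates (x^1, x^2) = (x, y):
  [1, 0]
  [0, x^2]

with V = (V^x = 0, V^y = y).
Non-zero Christoffel symbols:
Γ^x_{y y} = -x
Γ^y_{x y} = 1/x
∇_y V^x = ∂_y V^x + Γ^x_{y j} V^j
  = (0) + (0)(0) + (-x)(y)
  = -x*y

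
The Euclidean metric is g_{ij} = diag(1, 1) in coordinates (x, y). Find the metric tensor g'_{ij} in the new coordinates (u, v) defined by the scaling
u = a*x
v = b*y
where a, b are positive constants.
Invert the transformation: x = u/a, y = v/b
g'_{ij} = (∂x^k/∂x'^i)(∂x^l/∂x'^j) g_{kl}; with g_{kl} = δ_{kl} this is Σ_k (∂x^k/∂x'^i)(∂x^k/∂x'^j).
Jacobian: ∂x/∂u = 1/a, ∂x/∂v = 0, ∂y/∂u = 0, ∂y/∂v = 1/b
g'_{uu} = (1/a)(1/a) + (0)(0) = 1/a^2
g'_{uv} = (1/a)(0) + (0)(1/b) = 0
g'_{vv} = (0)(0) + (1/b)(1/b) = 1/b^2
g'_{ij} = diag(1/a^2, 1/b^2)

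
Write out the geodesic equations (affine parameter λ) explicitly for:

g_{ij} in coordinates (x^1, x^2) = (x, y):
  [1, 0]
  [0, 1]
Geodesic equation: d^2x^k/dλ^2 + Γ^k_{ij} (dx^i/dλ)(dx^j/dλ) = 0.
All Christoffel symbols vanish, so the geodesics are straight lines:
d^2x/dλ^2 = 0
d^2y/dλ^2 = 0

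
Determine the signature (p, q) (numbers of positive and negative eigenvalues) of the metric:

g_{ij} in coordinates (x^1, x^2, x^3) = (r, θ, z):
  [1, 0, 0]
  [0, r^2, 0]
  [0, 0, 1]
The metric is diagonal, so its eigenvalues are the diagonal entries: 1, r^2, 1 (at a generic point, where coordinate-dependent entries are positive).
3 positive, 0 negative.
(3, 0) - Riemannian (positive definite)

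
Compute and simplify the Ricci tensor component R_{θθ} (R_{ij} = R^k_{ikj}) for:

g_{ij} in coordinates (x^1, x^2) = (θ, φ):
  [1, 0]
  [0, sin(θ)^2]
Non-zero Christoffel symbols (Γ^k_{ij} = Γ^k_{ji}):
Γ^θ_{φ φ} = -sin(2*θ)/2
Γ^φ_{θ φ} = 1/tan(θ)
R^θ_{θ θ θ} = 0 (a repeated index in an antisymmetric pair)
R^φ_{θ φ θ} = ∂_φ Γ^φ_{θ θ} - ∂_θ Γ^φ_{θ φ} + Γ^φ_{φ m} Γ^m_{θ θ} - Γ^φ_{θ m} Γ^m_{θ φ}
  = (0) - (-1/sin(θ)^2) + (0) - (1/tan(θ)^2) = 1
R_{θθ} = R^θ_{θ θ θ} + R^φ_{θ φ θ} = (0) + (1) = 1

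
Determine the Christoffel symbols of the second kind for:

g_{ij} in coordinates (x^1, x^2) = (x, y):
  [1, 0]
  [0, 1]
Using Γ^k_{ij} = (1/2) g^{km} (∂_i g_{mj} + ∂_j g_{mi} - ∂_m g_{ij}); the metric is diagonal, so only the m = k term contributes.
Every metric component is constant, so all ∂_m g_{ij} = 0 and every Christoffel symbol vanishes.
All Christoffel symbols are zero.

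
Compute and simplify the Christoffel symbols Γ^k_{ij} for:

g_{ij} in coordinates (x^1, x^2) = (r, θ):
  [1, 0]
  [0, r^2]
Using Γ^k_{ij} = (1/2) g^{km} (∂_i g_{mj} + ∂_j g_{mi} - ∂_m g_{ij}); the metric is diagonal, so only the m = k term contributes.
Non-zero symbols (using the symmetry Γ^k_{ij} = Γ^k_{ji}):
Γ^r_{θ θ} = (1/2) g^{rr} (∂_θ g_{rθ} + ∂_θ g_{rθ} - ∂_r g_{θθ}) = (1/2)(1)((0) + (0) - (2*r)) = -r
Γ^θ_{r θ} = (1/2) g^{θθ} (∂_r g_{θθ} + ∂_θ g_{θr} - ∂_θ g_{rθ}) = (1/2)(1/r^2)((2*r) + (0) - (0)) = 1/r
All other Christoffel symbols are zero.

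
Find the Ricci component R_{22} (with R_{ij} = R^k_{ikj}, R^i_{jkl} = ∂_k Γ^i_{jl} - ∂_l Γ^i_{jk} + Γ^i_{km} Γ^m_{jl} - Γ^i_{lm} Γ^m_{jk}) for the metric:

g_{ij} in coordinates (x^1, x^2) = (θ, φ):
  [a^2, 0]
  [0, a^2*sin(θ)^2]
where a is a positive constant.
Non-zero Christoffel symbols (Γ^k_{ij} = Γ^k_{ji}):
Γ^θ_{φ φ} = -sin(2*θ)/2
Γ^φ_{θ φ} = 1/tan(θ)
R^θ_{φ θ φ} = ∂_θ Γ^θ_{φ φ} - ∂_φ Γ^θ_{φ θ} + Γ^θ_{θ m} Γ^m_{φ φ} - Γ^θ_{φ m} Γ^m_{φ θ}
  = (-cos(2*θ)) - (0) + (0) - (-cos(θ)^2) = sin(θ)^2
R^φ_{φ φ φ} = 0 (a repeated index in an antisymmetric pair)
R_{φφ} = R^θ_{φ θ φ} + R^φ_{φ φ φ} = (sin(θ)^2) + (0) = sin(θ)^2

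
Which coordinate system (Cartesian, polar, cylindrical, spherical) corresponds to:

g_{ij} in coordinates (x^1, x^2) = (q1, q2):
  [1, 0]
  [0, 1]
All components are constant and the metric is the identity, i.e. orthonormal rectilinear coordinates.
Cartesian (2D) coordinates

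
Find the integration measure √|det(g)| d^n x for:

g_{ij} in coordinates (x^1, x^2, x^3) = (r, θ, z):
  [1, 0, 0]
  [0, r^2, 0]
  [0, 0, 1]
det(g) = r^2
√|det(g)| = r
Volume element: dV = r dr dθ dz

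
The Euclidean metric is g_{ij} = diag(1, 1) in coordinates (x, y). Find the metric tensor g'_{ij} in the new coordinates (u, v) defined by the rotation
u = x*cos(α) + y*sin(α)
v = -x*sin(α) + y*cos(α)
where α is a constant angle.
Invert the transformation: x = u*cos(α) - v*sin(α), y = u*sin(α) + v*cos(α)
g'_{ij} = (∂x^k/∂x'^i)(∂x^l/∂x'^j) g_{kl}; with g_{kl} = δ_{kl} this is Σ_k (∂x^k/∂x'^i)(∂x^k/∂x'^j).
Jacobian: ∂x/∂u = cos(α), ∂x/∂v = -sin(α), ∂y/∂u = sin(α), ∂y/∂v = cos(α)
g'_{uu} = (cos(α))(cos(α)) + (sin(α))(sin(α)) = 1
g'_{uv} = (cos(α))(-sin(α)) + (sin(α))(cos(α)) = 0
g'_{vv} = (-sin(α))(-sin(α)) + (cos(α))(cos(α)) = 1
g'_{ij} = diag(1, 1)
The Euclidean metric is invariant under rotations.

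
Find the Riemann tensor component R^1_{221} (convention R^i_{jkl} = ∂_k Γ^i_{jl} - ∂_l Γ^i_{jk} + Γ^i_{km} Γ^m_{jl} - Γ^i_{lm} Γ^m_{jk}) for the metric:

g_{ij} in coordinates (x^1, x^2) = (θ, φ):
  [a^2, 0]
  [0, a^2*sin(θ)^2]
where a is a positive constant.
Non-zero Christoffel symbols (Γ^k_{ij} = Γ^k_{ji}):
Γ^θ_{φ φ} = -sin(2*θ)/2
Γ^φ_{θ φ} = 1/tan(θ)
R^θ_{φ φ θ} = ∂_φ Γ^θ_{φ θ} - ∂_θ Γ^θ_{φ φ} + Γ^θ_{φ m} Γ^m_{φ θ} - Γ^θ_{θ m} Γ^m_{φ φ}
  = (0) - (-cos(2*θ)) + (-cos(θ)^2) - (0) = -sin(θ)^2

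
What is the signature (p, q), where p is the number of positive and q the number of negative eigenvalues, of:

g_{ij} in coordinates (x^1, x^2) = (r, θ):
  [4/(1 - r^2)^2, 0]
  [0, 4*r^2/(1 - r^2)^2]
The metric is diagonal, so its eigenvalues are the diagonal entries: 4/(1 - r^2)^2, 4*r^2/(1 - r^2)^2 (at a generic point, where coordinate-dependent entries are positive).
2 positive, 0 negative.
(2, 0) - Riemannian (positive definite)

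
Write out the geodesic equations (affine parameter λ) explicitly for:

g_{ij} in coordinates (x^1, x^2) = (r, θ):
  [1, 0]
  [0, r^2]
Geodesic equation: d^2x^k/dλ^2 + Γ^k_{ij} (dx^i/dλ)(dx^j/dλ) = 0.
Non-zero Christoffel symbols:
Γ^r_{θ θ} = -r
Γ^θ_{r θ} = 1/r
Substituting (the symmetric pair Γ^k_{ij}, Γ^k_{ji} combines into a factor 2):
d^2r/dλ^2 - r (dθ/dλ)^2 = 0
d^2θ/dλ^2 + (2/r) (dr/dλ)(dθ/dλ) = 0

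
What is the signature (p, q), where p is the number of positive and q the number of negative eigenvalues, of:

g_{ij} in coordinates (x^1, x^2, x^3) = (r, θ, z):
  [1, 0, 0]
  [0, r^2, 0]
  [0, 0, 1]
The metric is diagonal, so its eigenvalues are the diagonal entries: 1, r^2, 1 (at a generic point, where coordinate-dependent entries are positive).
3 positive, 0 negative.
(3, 0) - Riemannian (positive definite)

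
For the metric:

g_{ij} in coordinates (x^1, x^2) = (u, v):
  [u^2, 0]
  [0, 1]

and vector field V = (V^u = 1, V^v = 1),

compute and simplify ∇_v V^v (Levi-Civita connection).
Non-zero Christoffel symbols:
Γ^u_{u u} = 1/u
∇_v V^v = ∂_v V^v + Γ^v_{v j} V^j
  = (0) + (0)(1) + (0)(1)
  = 0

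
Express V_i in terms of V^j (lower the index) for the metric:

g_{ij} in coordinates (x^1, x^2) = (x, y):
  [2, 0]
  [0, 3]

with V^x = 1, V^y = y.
V_i = g_{ij} V^j:
V_x = (2)(1) + (0)(y) = 2
V_y = (0)(1) + (3)(y) = 3*y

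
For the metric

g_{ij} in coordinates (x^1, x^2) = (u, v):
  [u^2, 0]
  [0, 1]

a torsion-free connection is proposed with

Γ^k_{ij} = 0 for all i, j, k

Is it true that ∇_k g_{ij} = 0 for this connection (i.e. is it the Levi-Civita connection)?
Using ∇_k g_{ij} = ∂_k g_{ij} - Γ^m_{ki} g_{mj} - Γ^m_{kj} g_{im}:
∇_u g_{uu} = (2*u) - (0) - (0) = 2*u ≠ 0
So the connection is not metric compatible (it is not the Levi-Civita connection).
No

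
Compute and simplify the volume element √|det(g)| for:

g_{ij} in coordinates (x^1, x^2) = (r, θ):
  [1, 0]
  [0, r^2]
det(g) = r^2
√|det(g)| = r
Volume element: dV = r dr dθ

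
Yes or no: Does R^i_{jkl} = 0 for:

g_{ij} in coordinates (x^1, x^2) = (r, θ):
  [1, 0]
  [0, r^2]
Non-zero Christoffel symbols:
Γ^r_{θ θ} = -r
Γ^θ_{r θ} = 1/r
Ricci tensor: R_{rr} = 0, R_{rθ} = 0, R_{θθ} = 0
All R_{ij} vanish; in 2 dimensions the Riemann tensor is fully determined by the Ricci tensor, so R^i_{jkl} = 0: the metric is flat (curvilinear coordinates on flat space).
Yes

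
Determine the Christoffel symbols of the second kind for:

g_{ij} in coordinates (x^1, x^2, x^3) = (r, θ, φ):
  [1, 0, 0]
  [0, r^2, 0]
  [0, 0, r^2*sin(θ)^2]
Using Γ^k_{ij} = (1/2) g^{km} (∂_i g_{mj} + ∂_j g_{mi} - ∂_m g_{ij}); the metric is diagonal, so only the m = k term contributes.
Non-zero symbols (using the symmetry Γ^k_{ij} = Γ^k_{ji}):
Γ^r_{θ θ} = (1/2) g^{rr} (∂_θ g_{rθ} + ∂_θ g_{rθ} - ∂_r g_{θθ}) = (1/2)(1)((0) + (0) - (2*r)) = -r
Γ^r_{φ φ} = (1/2) g^{rr} (∂_φ g_{rφ} + ∂_φ g_{rφ} - ∂_r g_{φφ}) = (1/2)(1)((0) + (0) - (2*r*sin(θ)^2)) = -r*sin(θ)^2
Γ^θ_{r θ} = (1/2) g^{θθ} (∂_r g_{θθ} + ∂_θ g_{θr} - ∂_θ g_{rθ}) = (1/2)(1/r^2)((2*r) + (0) - (0)) = 1/r
Γ^θ_{φ φ} = (1/2) g^{θθ} (∂_φ g_{θφ} + ∂_φ g_{θφ} - ∂_θ g_{φφ}) = (1/2)(1/r^2)((0) + (0) - (r^2*sin(2*θ))) = -sin(2*θ)/2
Γ^φ_{r φ} = (1/2) g^{φφ} (∂_r g_{φφ} + ∂_φ g_{φr} - ∂_φ g_{rφ}) = (1/2)(1/(r^2*sin(θ)^2))((2*r*sin(θ)^2) + (0) - (0)) = 1/r
Γ^φ_{θ φ} = (1/2) g^{φφ} (∂_θ g_{φφ} + ∂_φ g_{φθ} - ∂_φ g_{θφ}) = (1/2)(1/(r^2*sin(θ)^2))((r^2*sin(2*θ)) + (0) - (0)) = 1/tan(θ)
All other Christoffel symbols are zero.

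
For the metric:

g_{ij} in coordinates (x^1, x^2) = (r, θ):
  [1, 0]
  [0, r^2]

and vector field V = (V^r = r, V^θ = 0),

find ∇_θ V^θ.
Non-zero Christoffel symbols:
Γ^r_{θ θ} = -r
Γ^θ_{r θ} = 1/r
∇_θ V^θ = ∂_θ V^θ + Γ^θ_{θ j} V^j
  = (0) + (1/r)(r) + (0)(0)
  = 1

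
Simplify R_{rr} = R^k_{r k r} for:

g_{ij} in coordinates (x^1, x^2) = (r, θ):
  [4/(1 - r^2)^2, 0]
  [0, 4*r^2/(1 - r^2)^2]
Non-zero Christoffel symbols (Γ^k_{ij} = Γ^k_{ji}):
Γ^r_{r r} = 2*r/(1 - r^2)
Γ^r_{θ θ} = (r^3 + r)/(r^2 - 1)
Γ^θ_{r θ} = (-r^2 - 1)/(r^3 - r)
R^r_{r r r} = 0 (a repeated index in an antisymmetric pair)
R^θ_{r θ r} = ∂_θ Γ^θ_{r r} - ∂_r Γ^θ_{r θ} + Γ^θ_{θ m} Γ^m_{r r} - Γ^θ_{r m} Γ^m_{r θ}
  = (0) - ((r^4 + 4*r^2 - 1)/(r^3 - r)^2) + (2*(r^2 + 1)/(r^2 - 1)^2) - ((r^2 + 1)^2/(r^3 - r)^2) = -4/(r^2 - 1)^2
R_{rr} = R^r_{r r r} + R^θ_{r θ r} = (0) + (-4/(r^2 - 1)^2) = -4/(r^2 - 1)^2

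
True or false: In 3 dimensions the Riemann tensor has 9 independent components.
n^2(n^2-1)/12 = 9·8/12 = 6 independent components for n = 3.
False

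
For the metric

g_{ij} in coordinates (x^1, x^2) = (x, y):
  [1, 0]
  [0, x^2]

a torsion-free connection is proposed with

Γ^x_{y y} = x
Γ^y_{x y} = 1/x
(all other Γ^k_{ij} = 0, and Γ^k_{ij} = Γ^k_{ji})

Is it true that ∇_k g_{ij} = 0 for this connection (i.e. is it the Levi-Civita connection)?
Using ∇_k g_{ij} = ∂_k g_{ij} - Γ^m_{ki} g_{mj} - Γ^m_{kj} g_{im}:
∇_y g_{xy} = (0) - (x) - (x) = -2*x ≠ 0
So the connection is not metric compatible (it is not the Levi-Civita connection).
No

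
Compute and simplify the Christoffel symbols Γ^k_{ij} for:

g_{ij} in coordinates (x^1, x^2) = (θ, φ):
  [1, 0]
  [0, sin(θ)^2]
Using Γ^k_{ij} = (1/2) g^{km} (∂_i g_{mj} + ∂_j g_{mi} - ∂_m g_{ij}); the metric is diagonal, so only the m = k term contributes.
Non-zero symbols (using the symmetry Γ^k_{ij} = Γ^k_{ji}):
Γ^θ_{φ φ} = (1/2) g^{θθ} (∂_φ g_{θφ} + ∂_φ g_{θφ} - ∂_θ g_{φφ}) = (1/2)(1)((0) + (0) - (sin(2*θ))) = -sin(2*θ)/2
Γ^φ_{θ φ} = (1/2) g^{φφ} (∂_θ g_{φφ} + ∂_φ g_{φθ} - ∂_φ g_{θφ}) = (1/2)(1/sin(θ)^2)((sin(2*θ)) + (0) - (0)) = 1/tan(θ)
All other Christoffel symbols are zero.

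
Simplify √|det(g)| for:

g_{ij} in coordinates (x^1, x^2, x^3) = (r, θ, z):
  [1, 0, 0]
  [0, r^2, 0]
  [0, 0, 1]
det(g) = r^2
√|det(g)| = r
Volume element: dV = r dr dθ dz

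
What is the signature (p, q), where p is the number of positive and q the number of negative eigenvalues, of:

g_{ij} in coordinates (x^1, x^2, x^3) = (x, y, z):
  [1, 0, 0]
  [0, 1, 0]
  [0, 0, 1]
The metric is diagonal, so its eigenvalues are the diagonal entries: 1, 1, 1 (at a generic point, where coordinate-dependent entries are positive).
3 positive, 0 negative.
(3, 0) - Riemannian (positive definite)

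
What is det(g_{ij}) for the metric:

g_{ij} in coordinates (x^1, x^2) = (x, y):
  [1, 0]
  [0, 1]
For a 2×2 metric: det(g) = g_{11}·g_{22} - g_{12}·g_{21}
= (1)·(1) - (0)·(0)
= 1 - 0
det(g) = 1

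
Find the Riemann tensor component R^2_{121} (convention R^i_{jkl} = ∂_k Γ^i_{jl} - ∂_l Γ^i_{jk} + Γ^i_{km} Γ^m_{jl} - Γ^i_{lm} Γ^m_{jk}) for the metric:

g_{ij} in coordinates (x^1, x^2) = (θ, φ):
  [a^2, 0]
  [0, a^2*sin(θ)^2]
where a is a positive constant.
Non-zero Christoffel symbols (Γ^k_{ij} = Γ^k_{ji}):
Γ^θ_{φ φ} = -sin(2*θ)/2
Γ^φ_{θ φ} = 1/tan(θ)
R^φ_{θ φ θ} = ∂_φ Γ^φ_{θ θ} - ∂_θ Γ^φ_{θ φ} + Γ^φ_{φ m} Γ^m_{θ θ} - Γ^φ_{θ m} Γ^m_{θ φ}
  = (0) - (-1/sin(θ)^2) + (0) - (1/tan(θ)^2) = 1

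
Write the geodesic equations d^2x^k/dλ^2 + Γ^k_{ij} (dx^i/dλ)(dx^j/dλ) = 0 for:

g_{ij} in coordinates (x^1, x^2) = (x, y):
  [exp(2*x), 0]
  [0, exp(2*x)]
Geodesic equation: d^2x^k/dλ^2 + Γ^k_{ij} (dx^i/dλ)(dx^j/dλ) = 0.
Non-zero Christoffel symbols:
Γ^x_{x x} = 1
Γ^x_{y y} = -1
Γ^y_{x y} = 1
Substituting (the symmetric pair Γ^k_{ij}, Γ^k_{ji} combines into a factor 2):
d^2x/dλ^2 + (dx/dλ)^2 - (dy/dλ)^2 = 0
d^2y/dλ^2 + 2 (dx/dλ)(dy/dλ) = 0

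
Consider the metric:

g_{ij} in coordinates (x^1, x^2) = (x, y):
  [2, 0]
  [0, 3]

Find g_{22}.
With x^1 = x, x^2 = y, g_{22} = g_{yy} is the row-2, column-2 entry of the matrix.
g_{22} = 3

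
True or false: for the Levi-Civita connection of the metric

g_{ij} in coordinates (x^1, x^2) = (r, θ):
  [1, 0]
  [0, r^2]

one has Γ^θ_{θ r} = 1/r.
Γ^θ_{θ r} = (1/2) g^{θθ} (∂_θ g_{θr} + ∂_r g_{θθ} - ∂_θ g_{θr}) = (1/2)(1/r^2)((0) + (2*r) - (0)) = 1/r
This equals the proposed value 1/r.
True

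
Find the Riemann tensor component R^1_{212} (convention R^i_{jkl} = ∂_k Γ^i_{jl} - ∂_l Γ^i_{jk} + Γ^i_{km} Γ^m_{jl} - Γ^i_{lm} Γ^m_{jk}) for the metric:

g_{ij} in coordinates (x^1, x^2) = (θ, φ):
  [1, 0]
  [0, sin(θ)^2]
Non-zero Christoffel symbols (Γ^k_{ij} = Γ^k_{ji}):
Γ^θ_{φ φ} = -sin(2*θ)/2
Γ^φ_{θ φ} = 1/tan(θ)
R^θ_{φ θ φ} = ∂_θ Γ^θ_{φ φ} - ∂_φ Γ^θ_{φ θ} + Γ^θ_{θ m} Γ^m_{φ φ} - Γ^θ_{φ m} Γ^m_{φ θ}
  = (-cos(2*θ)) - (0) + (0) - (-cos(θ)^2) = sin(θ)^2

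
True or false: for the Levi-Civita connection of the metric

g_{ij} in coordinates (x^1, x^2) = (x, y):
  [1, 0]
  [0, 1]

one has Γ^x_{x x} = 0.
Γ^x_{x x} = (1/2) g^{xx} (∂_x g_{xx} + ∂_x g_{xx} - ∂_x g_{xx}) = (1/2)(1)((0) + (0) - (0)) = 0
This equals the proposed value 0.
True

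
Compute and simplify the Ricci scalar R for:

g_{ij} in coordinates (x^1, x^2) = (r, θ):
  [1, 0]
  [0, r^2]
Non-zero Christoffel symbols (Γ^k_{ij} = Γ^k_{ji}):
Γ^r_{θ θ} = -r
Γ^θ_{r θ} = 1/r
Ricci tensor (R_{ij} = R^k_{ikj}): R_{rr} = 0, R_{rθ} = 0, R_{θθ} = 0
Inverse metric: g^{rr} = 1, g^{θθ} = 1/r^2
R = g^{ij} R_{ij} = (1)(0) + (1/r^2)(0) = 0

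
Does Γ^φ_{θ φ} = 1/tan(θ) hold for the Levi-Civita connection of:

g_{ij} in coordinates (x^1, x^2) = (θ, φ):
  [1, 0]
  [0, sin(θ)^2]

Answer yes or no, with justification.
Γ^φ_{θ φ} = (1/2) g^{φφ} (∂_θ g_{φφ} + ∂_φ g_{φθ} - ∂_φ g_{θφ}) = (1/2)(1/sin(θ)^2)((sin(2*θ)) + (0) - (0)) = 1/tan(θ)
This equals the proposed value 1/tan(θ).
Yes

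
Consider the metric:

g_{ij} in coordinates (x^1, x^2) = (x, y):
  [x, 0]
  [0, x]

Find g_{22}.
With x^1 = x, x^2 = y, g_{22} = g_{yy} is the row-2, column-2 entry of the matrix.
g_{22} = x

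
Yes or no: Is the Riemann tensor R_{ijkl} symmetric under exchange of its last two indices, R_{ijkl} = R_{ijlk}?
It is antisymmetric in the last pair: R_{ijkl} = -R_{ijlk}.
No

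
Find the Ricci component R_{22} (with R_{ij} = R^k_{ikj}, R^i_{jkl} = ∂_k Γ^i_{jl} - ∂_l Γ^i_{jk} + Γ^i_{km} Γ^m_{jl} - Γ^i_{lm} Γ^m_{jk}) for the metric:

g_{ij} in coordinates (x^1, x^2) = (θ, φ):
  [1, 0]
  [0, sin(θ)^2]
Non-zero Christoffel symbols (Γ^k_{ij} = Γ^k_{ji}):
Γ^θ_{φ φ} = -sin(2*θ)/2
Γ^φ_{θ φ} = 1/tan(θ)
R^θ_{φ θ φ} = ∂_θ Γ^θ_{φ φ} - ∂_φ Γ^θ_{φ θ} + Γ^θ_{θ m} Γ^m_{φ φ} - Γ^θ_{φ m} Γ^m_{φ θ}
  = (-cos(2*θ)) - (0) + (0) - (-cos(θ)^2) = sin(θ)^2
R^φ_{φ φ φ} = 0 (a repeated index in an antisymmetric pair)
R_{φφ} = R^θ_{φ θ φ} + R^φ_{φ φ φ} = (sin(θ)^2) + (0) = sin(θ)^2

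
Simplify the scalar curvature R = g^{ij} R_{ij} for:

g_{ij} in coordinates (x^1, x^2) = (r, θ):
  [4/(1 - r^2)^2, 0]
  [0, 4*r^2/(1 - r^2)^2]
Non-zero Christoffel symbols (Γ^k_{ij} = Γ^k_{ji}):
Γ^r_{r r} = 2*r/(1 - r^2)
Γ^r_{θ θ} = (r^3 + r)/(r^2 - 1)
Γ^θ_{r θ} = (-r^2 - 1)/(r^3 - r)
Ricci tensor (R_{ij} = R^k_{ikj}): R_{rr} = -4/(r^2 - 1)^2, R_{rθ} = 0, R_{θθ} = -4*r^2/(r^2 - 1)^2
Inverse metric: g^{rr} = (1 - r^2)^2/4, g^{θθ} = (1 - r^2)^2/(4*r^2)
R = g^{ij} R_{ij} = ((1 - r^2)^2/4)(-4/(r^2 - 1)^2) + ((1 - r^2)^2/(4*r^2))(-4*r^2/(r^2 - 1)^2) = -2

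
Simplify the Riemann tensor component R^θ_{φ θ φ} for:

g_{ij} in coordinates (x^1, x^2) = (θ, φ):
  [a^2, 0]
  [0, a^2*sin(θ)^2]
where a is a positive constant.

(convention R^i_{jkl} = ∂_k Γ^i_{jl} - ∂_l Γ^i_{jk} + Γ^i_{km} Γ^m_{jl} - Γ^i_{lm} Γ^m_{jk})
Non-zero Christoffel symbols (Γ^k_{ij} = Γ^k_{ji}):
Γ^θ_{φ φ} = -sin(2*θ)/2
Γ^φ_{θ φ} = 1/tan(θ)
R^θ_{φ θ φ} = ∂_θ Γ^θ_{φ φ} - ∂_φ Γ^θ_{φ θ} + Γ^θ_{θ m} Γ^m_{φ φ} - Γ^θ_{φ m} Γ^m_{φ θ}
  = (-cos(2*θ)) - (0) + (0) - (-cos(θ)^2) = sin(θ)^2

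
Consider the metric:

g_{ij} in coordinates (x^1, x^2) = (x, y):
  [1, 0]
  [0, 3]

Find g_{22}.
With x^1 = x, x^2 = y, g_{22} = g_{yy} is the row-2, column-2 entry of the matrix.
g_{22} = 3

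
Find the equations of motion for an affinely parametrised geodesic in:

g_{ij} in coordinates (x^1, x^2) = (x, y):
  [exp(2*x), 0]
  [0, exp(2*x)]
Geodesic equation: d^2x^k/dλ^2 + Γ^k_{ij} (dx^i/dλ)(dx^j/dλ) = 0.
Non-zero Christoffel symbols:
Γ^x_{x x} = 1
Γ^x_{y y} = -1
Γ^y_{x y} = 1
Substituting (the symmetric pair Γ^k_{ij}, Γ^k_{ji} combines into a factor 2):
d^2x/dλ^2 + (dx/dλ)^2 - (dy/dλ)^2 = 0
d^2y/dλ^2 + 2 (dx/dλ)(dy/dλ) = 0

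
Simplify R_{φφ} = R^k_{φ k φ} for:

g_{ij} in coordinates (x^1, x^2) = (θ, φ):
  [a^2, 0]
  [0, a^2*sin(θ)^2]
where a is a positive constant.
Non-zero Christoffel symbols (Γ^k_{ij} = Γ^k_{ji}):
Γ^θ_{φ φ} = -sin(2*θ)/2
Γ^φ_{θ φ} = 1/tan(θ)
R^θ_{φ θ φ} = ∂_θ Γ^θ_{φ φ} - ∂_φ Γ^θ_{φ θ} + Γ^θ_{θ m} Γ^m_{φ φ} - Γ^θ_{φ m} Γ^m_{φ θ}
  = (-cos(2*θ)) - (0) + (0) - (-cos(θ)^2) = sin(θ)^2
R^φ_{φ φ φ} = 0 (a repeated index in an antisymmetric pair)
R_{φφ} = R^θ_{φ θ φ} + R^φ_{φ φ φ} = (sin(θ)^2) + (0) = sin(θ)^2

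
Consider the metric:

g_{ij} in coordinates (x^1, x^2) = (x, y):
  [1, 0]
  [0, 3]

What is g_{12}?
With x^1 = x, x^2 = y, g_{12} = g_{xy} is the row-1, column-2 entry of the matrix.
g_{12} = 0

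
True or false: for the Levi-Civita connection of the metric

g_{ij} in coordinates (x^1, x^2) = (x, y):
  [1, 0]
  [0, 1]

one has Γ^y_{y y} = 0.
Γ^y_{y y} = (1/2) g^{yy} (∂_y g_{yy} + ∂_y g_{yy} - ∂_y g_{yy}) = (1/2)(1)((0) + (0) - (0)) = 0
This equals the proposed value 0.
True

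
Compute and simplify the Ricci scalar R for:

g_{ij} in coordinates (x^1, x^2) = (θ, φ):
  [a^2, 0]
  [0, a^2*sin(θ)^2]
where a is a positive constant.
Non-zero Christoffel symbols (Γ^k_{ij} = Γ^k_{ji}):
Γ^θ_{φ φ} = -sin(2*θ)/2
Γ^φ_{θ φ} = 1/tan(θ)
Ricci tensor (R_{ij} = R^k_{ikj}): R_{θθ} = 1, R_{θφ} = 0, R_{φφ} = sin(θ)^2
Inverse metric: g^{θθ} = 1/a^2, g^{φφ} = 1/(a^2*sin(θ)^2)
R = g^{ij} R_{ij} = (1/a^2)(1) + (1/(a^2*sin(θ)^2))(sin(θ)^2) = 2/a^2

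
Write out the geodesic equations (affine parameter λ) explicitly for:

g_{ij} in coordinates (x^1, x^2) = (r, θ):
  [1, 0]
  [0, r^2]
Geodesic equation: d^2x^k/dλ^2 + Γ^k_{ij} (dx^i/dλ)(dx^j/dλ) = 0.
Non-zero Christoffel symbols:
Γ^r_{θ θ} = -r
Γ^θ_{r θ} = 1/r
Substituting (the symmetric pair Γ^k_{ij}, Γ^k_{ji} combines into a factor 2):
d^2r/dλ^2 - r (dθ/dλ)^2 = 0
d^2θ/dλ^2 + (2/r) (dr/dλ)(dθ/dλ) = 0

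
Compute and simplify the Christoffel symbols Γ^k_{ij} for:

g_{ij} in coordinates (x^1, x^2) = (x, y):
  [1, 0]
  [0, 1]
Using Γ^k_{ij} = (1/2) g^{km} (∂_i g_{mj} + ∂_j g_{mi} - ∂_m g_{ij}); the metric is diagonal, so only the m = k term contributes.
Every metric component is constant, so all ∂_m g_{ij} = 0 and every Christoffel symbol vanishes.
All Christoffel symbols are zero.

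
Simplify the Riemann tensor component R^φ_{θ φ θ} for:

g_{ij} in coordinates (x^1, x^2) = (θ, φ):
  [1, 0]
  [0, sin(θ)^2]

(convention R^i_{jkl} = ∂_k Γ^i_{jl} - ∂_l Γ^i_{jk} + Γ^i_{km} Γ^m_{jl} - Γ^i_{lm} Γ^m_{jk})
Non-zero Christoffel symbols (Γ^k_{ij} = Γ^k_{ji}):
Γ^θ_{φ φ} = -sin(2*θ)/2
Γ^φ_{θ φ} = 1/tan(θ)
R^φ_{θ φ θ} = ∂_φ Γ^φ_{θ θ} - ∂_θ Γ^φ_{θ φ} + Γ^φ_{φ m} Γ^m_{θ θ} - Γ^φ_{θ m} Γ^m_{θ φ}
  = (0) - (-1/sin(θ)^2) + (0) - (1/tan(θ)^2) = 1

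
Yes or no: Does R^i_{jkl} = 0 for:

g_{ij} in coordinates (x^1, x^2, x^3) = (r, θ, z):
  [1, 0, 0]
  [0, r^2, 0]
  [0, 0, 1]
Non-zero Christoffel symbols:
Γ^r_{θ θ} = -r
Γ^θ_{r θ} = 1/r
Ricci tensor: R_{rr} = 0, R_{rθ} = 0, R_{rz} = 0, R_{θθ} = 0, R_{θz} = 0, R_{zz} = 0
All R_{ij} vanish; in 3 dimensions the Riemann tensor is fully determined by the Ricci tensor, so R^i_{jkl} = 0: the metric is flat (curvilinear coordinates on flat space).
Yes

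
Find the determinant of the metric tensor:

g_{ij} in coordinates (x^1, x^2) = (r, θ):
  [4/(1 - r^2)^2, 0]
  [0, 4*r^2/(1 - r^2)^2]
For a 2×2 metric: det(g) = g_{11}·g_{22} - g_{12}·g_{21}
= (4/(1 - r^2)^2)·(4*r^2/(1 - r^2)^2) - (0)·(0)
= 16*r^2/(1 - r^2)^4 - 0
det(g) = 16*r^2/(1 - r^2)^4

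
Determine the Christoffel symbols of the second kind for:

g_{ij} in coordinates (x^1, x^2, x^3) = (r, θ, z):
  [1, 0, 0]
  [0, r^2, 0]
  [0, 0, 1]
Using Γ^k_{ij} = (1/2) g^{km} (∂_i g_{mj} + ∂_j g_{mi} - ∂_m g_{ij}); the metric is diagonal, so only the m = k term contributes.
Non-zero symbols (using the symmetry Γ^k_{ij} = Γ^k_{ji}):
Γ^r_{θ θ} = (1/2) g^{rr} (∂_θ g_{rθ} + ∂_θ g_{rθ} - ∂_r g_{θθ}) = (1/2)(1)((0) + (0) - (2*r)) = -r
Γ^θ_{r θ} = (1/2) g^{θθ} (∂_r g_{θθ} + ∂_θ g_{θr} - ∂_θ g_{rθ}) = (1/2)(1/r^2)((2*r) + (0) - (0)) = 1/r
All other Christoffel symbols are zero.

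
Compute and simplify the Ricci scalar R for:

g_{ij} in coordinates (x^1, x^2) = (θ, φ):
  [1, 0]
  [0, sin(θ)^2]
Non-zero Christoffel symbols (Γ^k_{ij} = Γ^k_{ji}):
Γ^θ_{φ φ} = -sin(2*θ)/2
Γ^φ_{θ φ} = 1/tan(θ)
Ricci tensor (R_{ij} = R^k_{ikj}): R_{θθ} = 1, R_{θφ} = 0, R_{φφ} = sin(θ)^2
Inverse metric: g^{θθ} = 1, g^{φφ} = 1/sin(θ)^2
R = g^{ij} R_{ij} = (1)(1) + (1/sin(θ)^2)(sin(θ)^2) = 2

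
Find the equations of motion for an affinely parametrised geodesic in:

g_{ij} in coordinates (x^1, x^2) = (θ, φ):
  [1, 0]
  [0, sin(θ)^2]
Geodesic equation: d^2x^k/dλ^2 + Γ^k_{ij} (dx^i/dλ)(dx^j/dλ) = 0.
Non-zero Christoffel symbols:
Γ^θ_{φ φ} = -sin(2*θ)/2
Γ^φ_{θ φ} = 1/tan(θ)
Substituting (the symmetric pair Γ^k_{ij}, Γ^k_{ji} combines into a factor 2):
d^2θ/dλ^2 - (sin(2*θ)/2) (dφ/dλ)^2 = 0
d^2φ/dλ^2 + (2/tan(θ)) (dθ/dλ)(dφ/dλ) = 0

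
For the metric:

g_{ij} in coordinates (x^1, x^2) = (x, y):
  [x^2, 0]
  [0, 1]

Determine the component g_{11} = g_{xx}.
With x^1 = x, x^2 = y, g_{11} = g_{xx} is the row-1, column-1 entry of the matrix.
g_{11} = x^2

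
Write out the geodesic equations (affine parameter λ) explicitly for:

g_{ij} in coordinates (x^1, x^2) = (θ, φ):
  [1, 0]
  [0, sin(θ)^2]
Geodesic equation: d^2x^k/dλ^2 + Γ^k_{ij} (dx^i/dλ)(dx^j/dλ) = 0.
Non-zero Christoffel symbols:
Γ^θ_{φ φ} = -sin(2*θ)/2
Γ^φ_{θ φ} = 1/tan(θ)
Substituting (the symmetric pair Γ^k_{ij}, Γ^k_{ji} combines into a factor 2):
d^2θ/dλ^2 - (sin(2*θ)/2) (dφ/dλ)^2 = 0
d^2φ/dλ^2 + (2/tan(θ)) (dθ/dλ)(dφ/dλ) = 0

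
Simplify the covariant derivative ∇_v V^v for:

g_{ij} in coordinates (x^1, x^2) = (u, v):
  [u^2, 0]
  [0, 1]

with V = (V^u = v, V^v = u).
Non-zero Christoffel symbols:
Γ^u_{u u} = 1/u
∇_v V^v = ∂_v V^v + Γ^v_{v j} V^j
  = (0) + (0)(v) + (0)(u)
  = 0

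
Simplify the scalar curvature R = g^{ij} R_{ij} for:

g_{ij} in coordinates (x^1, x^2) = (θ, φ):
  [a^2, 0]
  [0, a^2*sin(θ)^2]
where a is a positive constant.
Non-zero Christoffel symbols (Γ^k_{ij} = Γ^k_{ji}):
Γ^θ_{φ φ} = -sin(2*θ)/2
Γ^φ_{θ φ} = 1/tan(θ)
Ricci tensor (R_{ij} = R^k_{ikj}): R_{θθ} = 1, R_{θφ} = 0, R_{φφ} = sin(θ)^2
Inverse metric: g^{θθ} = 1/a^2, g^{φφ} = 1/(a^2*sin(θ)^2)
R = g^{ij} R_{ij} = (1/a^2)(1) + (1/(a^2*sin(θ)^2))(sin(θ)^2) = 2/a^2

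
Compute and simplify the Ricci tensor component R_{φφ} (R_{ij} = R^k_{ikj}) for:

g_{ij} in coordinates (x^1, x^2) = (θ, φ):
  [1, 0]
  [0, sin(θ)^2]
Non-zero Christoffel symbols (Γ^k_{ij} = Γ^k_{ji}):
Γ^θ_{φ φ} = -sin(2*θ)/2
Γ^φ_{θ φ} = 1/tan(θ)
R^θ_{φ θ φ} = ∂_θ Γ^θ_{φ φ} - ∂_φ Γ^θ_{φ θ} + Γ^θ_{θ m} Γ^m_{φ φ} - Γ^θ_{φ m} Γ^m_{φ θ}
  = (-cos(2*θ)) - (0) + (0) - (-cos(θ)^2) = sin(θ)^2
R^φ_{φ φ φ} = 0 (a repeated index in an antisymmetric pair)
R_{φφ} = R^θ_{φ θ φ} + R^φ_{φ φ φ} = (sin(θ)^2) + (0) = sin(θ)^2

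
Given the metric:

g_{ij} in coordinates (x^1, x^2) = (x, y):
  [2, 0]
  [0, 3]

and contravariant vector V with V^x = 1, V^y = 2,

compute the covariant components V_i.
V_i = g_{ij} V^j:
V_x = (2)(1) + (0)(2) = 2
V_y = (0)(1) + (3)(2) = 6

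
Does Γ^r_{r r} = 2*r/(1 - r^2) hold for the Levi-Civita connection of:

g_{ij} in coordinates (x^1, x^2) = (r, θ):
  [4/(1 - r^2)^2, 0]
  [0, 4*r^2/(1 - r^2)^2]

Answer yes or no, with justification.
Γ^r_{r r} = (1/2) g^{rr} (∂_r g_{rr} + ∂_r g_{rr} - ∂_r g_{rr}) = (1/2)((1 - r^2)^2/4)((16*r/(1 - r^2)^3) + (16*r/(1 - r^2)^3) - (16*r/(1 - r^2)^3)) = 2*r/(1 - r^2)
This equals the proposed value 2*r/(1 - r^2).
Yes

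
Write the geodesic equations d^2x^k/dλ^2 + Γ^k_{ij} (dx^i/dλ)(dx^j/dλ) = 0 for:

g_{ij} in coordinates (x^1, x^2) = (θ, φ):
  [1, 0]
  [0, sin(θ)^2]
Geodesic equation: d^2x^k/dλ^2 + Γ^k_{ij} (dx^i/dλ)(dx^j/dλ) = 0.
Non-zero Christoffel symbols:
Γ^θ_{φ φ} = -sin(2*θ)/2
Γ^φ_{θ φ} = 1/tan(θ)
Substituting (the symmetric pair Γ^k_{ij}, Γ^k_{ji} combines into a factor 2):
d^2θ/dλ^2 - (sin(2*θ)/2) (dφ/dλ)^2 = 0
d^2φ/dλ^2 + (2/tan(θ)) (dθ/dλ)(dφ/dλ) = 0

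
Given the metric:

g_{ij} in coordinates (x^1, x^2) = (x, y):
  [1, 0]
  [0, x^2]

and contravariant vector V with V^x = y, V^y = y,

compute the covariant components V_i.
V_i = g_{ij} V^j:
V_x = (1)(y) + (0)(y) = y
V_y = (0)(y) + (x^2)(y) = x^2*y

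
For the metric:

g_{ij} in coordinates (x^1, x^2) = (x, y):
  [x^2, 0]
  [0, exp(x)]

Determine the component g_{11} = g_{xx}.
With x^1 = x, x^2 = y, g_{11} = g_{xx} is the row-1, column-1 entry of the matrix.
g_{11} = x^2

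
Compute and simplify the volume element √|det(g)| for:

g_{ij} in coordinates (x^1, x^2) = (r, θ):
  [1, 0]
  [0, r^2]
det(g) = r^2
√|det(g)| = r
Volume element: dV = r dr dθ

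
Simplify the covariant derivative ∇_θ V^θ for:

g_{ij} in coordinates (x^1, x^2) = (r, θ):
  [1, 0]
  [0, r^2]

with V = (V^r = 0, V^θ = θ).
Non-zero Christoffel symbols:
Γ^r_{θ θ} = -r
Γ^θ_{r θ} = 1/r
∇_θ V^θ = ∂_θ V^θ + Γ^θ_{θ j} V^j
  = (1) + (1/r)(0) + (0)(θ)
  = 1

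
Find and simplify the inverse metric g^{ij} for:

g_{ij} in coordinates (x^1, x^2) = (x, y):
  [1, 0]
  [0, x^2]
The metric is diagonal, so g^{ij} is diagonal with entries 1/g_{ii}: diag(1, 1/(x^2)).
g^{ij}:
  [1, 0]
  [0, 1/x^2]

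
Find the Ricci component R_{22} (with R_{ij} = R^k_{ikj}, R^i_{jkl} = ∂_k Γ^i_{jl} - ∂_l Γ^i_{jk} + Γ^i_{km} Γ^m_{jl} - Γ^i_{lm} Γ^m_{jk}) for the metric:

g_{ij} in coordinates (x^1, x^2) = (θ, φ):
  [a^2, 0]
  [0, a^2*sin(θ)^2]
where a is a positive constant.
Non-zero Christoffel symbols (Γ^k_{ij} = Γ^k_{ji}):
Γ^θ_{φ φ} = -sin(2*θ)/2
Γ^φ_{θ φ} = 1/tan(θ)
R^θ_{φ θ φ} = ∂_θ Γ^θ_{φ φ} - ∂_φ Γ^θ_{φ θ} + Γ^θ_{θ m} Γ^m_{φ φ} - Γ^θ_{φ m} Γ^m_{φ θ}
  = (-cos(2*θ)) - (0) + (0) - (-cos(θ)^2) = sin(θ)^2
R^φ_{φ φ φ} = 0 (a repeated index in an antisymmetric pair)
R_{φφ} = R^θ_{φ θ φ} + R^φ_{φ φ φ} = (sin(θ)^2) + (0) = sin(θ)^2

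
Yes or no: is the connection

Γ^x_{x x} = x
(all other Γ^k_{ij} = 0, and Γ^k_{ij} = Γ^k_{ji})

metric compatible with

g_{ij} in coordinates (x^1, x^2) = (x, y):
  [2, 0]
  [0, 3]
Using ∇_k g_{ij} = ∂_k g_{ij} - Γ^m_{ki} g_{mj} - Γ^m_{kj} g_{im}:
∇_x g_{xx} = (0) - (2*x) - (2*x) = -4*x ≠ 0
So the connection is not metric compatible (it is not the Levi-Civita connection).
No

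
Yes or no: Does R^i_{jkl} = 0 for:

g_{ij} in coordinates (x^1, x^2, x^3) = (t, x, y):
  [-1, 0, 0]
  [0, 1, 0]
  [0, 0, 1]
All metric components are constant, so every Christoffel symbol vanishes and R^i_{jkl} = 0.
Yes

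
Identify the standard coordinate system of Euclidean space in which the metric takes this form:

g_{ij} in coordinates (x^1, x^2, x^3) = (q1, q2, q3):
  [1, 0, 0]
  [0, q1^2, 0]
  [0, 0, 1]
The line element ds^2 = dq1^2 + q1^2 dq2^2 + dq3^2 is dr^2 + r^2 dθ^2 + dz^2 with q1 = r, q2 = θ, q3 = z.
cylindrical coordinates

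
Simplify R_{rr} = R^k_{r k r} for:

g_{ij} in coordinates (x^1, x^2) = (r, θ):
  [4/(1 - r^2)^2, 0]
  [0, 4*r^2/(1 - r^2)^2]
Non-zero Christoffel symbols (Γ^k_{ij} = Γ^k_{ji}):
Γ^r_{r r} = 2*r/(1 - r^2)
Γ^r_{θ θ} = (r^3 + r)/(r^2 - 1)
Γ^θ_{r θ} = (-r^2 - 1)/(r^3 - r)
R^r_{r r r} = 0 (a repeated index in an antisymmetric pair)
R^θ_{r θ r} = ∂_θ Γ^θ_{r r} - ∂_r Γ^θ_{r θ} + Γ^θ_{θ m} Γ^m_{r r} - Γ^θ_{r m} Γ^m_{r θ}
  = (0) - ((r^4 + 4*r^2 - 1)/(r^3 - r)^2) + (2*(r^2 + 1)/(r^2 - 1)^2) - ((r^2 + 1)^2/(r^3 - r)^2) = -4/(r^2 - 1)^2
R_{rr} = R^r_{r r r} + R^θ_{r θ r} = (0) + (-4/(r^2 - 1)^2) = -4/(r^2 - 1)^2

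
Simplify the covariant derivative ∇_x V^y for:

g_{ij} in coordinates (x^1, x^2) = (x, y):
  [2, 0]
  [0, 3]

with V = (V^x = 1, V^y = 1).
All Christoffel symbols are zero.
∇_x V^y = ∂_x V^y + Γ^y_{x j} V^j
  = (0) + (0)(1) + (0)(1)
  = 0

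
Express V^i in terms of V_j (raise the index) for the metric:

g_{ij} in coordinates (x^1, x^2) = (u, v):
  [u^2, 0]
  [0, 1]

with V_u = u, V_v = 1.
Inverse metric (diagonal): g^{uu} = 1/u^2, g^{vv} = 1
V^i = g^{ij} V_j:
V^u = (1/u^2)(u) + (0)(1) = 1/u
V^v = (0)(u) + (1)(1) = 1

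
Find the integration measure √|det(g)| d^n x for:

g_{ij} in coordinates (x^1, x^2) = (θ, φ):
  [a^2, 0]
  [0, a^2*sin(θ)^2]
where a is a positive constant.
det(g) = a^4*sin(θ)^2
√|det(g)| = a^2*sin(θ) (taking 0 < θ < π so that |sin(θ)| = sin(θ))
Volume element: dV = a^2*sin(θ) dθ dφ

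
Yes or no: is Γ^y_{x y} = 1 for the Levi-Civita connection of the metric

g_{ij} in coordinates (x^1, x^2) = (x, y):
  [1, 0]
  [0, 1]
Γ^y_{x y} = (1/2) g^{yy} (∂_x g_{yy} + ∂_y g_{yx} - ∂_y g_{xy}) = (1/2)(1)((0) + (0) - (0)) = 0
This differs from the proposed value 1.
No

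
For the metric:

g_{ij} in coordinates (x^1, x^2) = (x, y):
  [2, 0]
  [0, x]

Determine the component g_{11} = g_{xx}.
With x^1 = x, x^2 = y, g_{11} = g_{xx} is the row-1, column-1 entry of the matrix.
g_{11} = 2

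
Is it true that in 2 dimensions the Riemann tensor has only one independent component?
The number of independent components is n^2(n^2-1)/12 = 4·3/12 = 1 for n = 2 (e.g. R_{1212}).
Yes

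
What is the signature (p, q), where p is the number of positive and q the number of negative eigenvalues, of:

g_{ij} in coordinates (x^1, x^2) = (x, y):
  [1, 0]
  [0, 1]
The metric is diagonal, so its eigenvalues are the diagonal entries: 1, 1 (at a generic point, where coordinate-dependent entries are positive).
2 positive, 0 negative.
(2, 0) - Riemannian (positive definite)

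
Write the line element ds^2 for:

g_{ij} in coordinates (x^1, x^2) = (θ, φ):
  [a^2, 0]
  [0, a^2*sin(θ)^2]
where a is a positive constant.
ds^2 = g_{ij} dx^i dx^j; only the non-zero components contribute.
ds^2 = a^2 dθ^2 + a^2*sin(θ)^2 dφ^2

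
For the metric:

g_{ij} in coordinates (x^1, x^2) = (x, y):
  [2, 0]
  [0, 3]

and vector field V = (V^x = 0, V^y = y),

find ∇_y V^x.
All Christoffel symbols are zero.
∇_y V^x = ∂_y V^x + Γ^x_{y j} V^j
  = (0) + (0)(0) + (0)(y)
  = 0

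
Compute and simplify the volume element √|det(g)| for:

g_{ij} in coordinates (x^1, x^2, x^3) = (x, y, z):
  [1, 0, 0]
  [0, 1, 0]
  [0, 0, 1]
det(g) = 1
√|det(g)| = 1
Volume element: dV = 1 dx dy dz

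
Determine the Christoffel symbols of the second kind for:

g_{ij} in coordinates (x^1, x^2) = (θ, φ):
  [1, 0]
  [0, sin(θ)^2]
Using Γ^k_{ij} = (1/2) g^{km} (∂_i g_{mj} + ∂_j g_{mi} - ∂_m g_{ij}); the metric is diagonal, so only the m = k term contributes.
Non-zero symbols (using the symmetry Γ^k_{ij} = Γ^k_{ji}):
Γ^θ_{φ φ} = (1/2) g^{θθ} (∂_φ g_{θφ} + ∂_φ g_{θφ} - ∂_θ g_{φφ}) = (1/2)(1)((0) + (0) - (sin(2*θ))) = -sin(2*θ)/2
Γ^φ_{θ φ} = (1/2) g^{φφ} (∂_θ g_{φφ} + ∂_φ g_{φθ} - ∂_φ g_{θφ}) = (1/2)(1/sin(θ)^2)((sin(2*θ)) + (0) - (0)) = 1/tan(θ)
All other Christoffel symbols are zero.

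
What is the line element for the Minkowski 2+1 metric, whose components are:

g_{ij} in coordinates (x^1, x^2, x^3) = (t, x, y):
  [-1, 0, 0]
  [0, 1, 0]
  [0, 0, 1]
ds^2 = g_{ij} dx^i dx^j; only the non-zero components contribute.
ds^2 = -dt^2 + dx^2 + dy^2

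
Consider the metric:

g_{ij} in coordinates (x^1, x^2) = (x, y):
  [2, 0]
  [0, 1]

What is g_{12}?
With x^1 = x, x^2 = y, g_{12} = g_{xy} is the row-1, column-2 entry of the matrix.
g_{12} = 0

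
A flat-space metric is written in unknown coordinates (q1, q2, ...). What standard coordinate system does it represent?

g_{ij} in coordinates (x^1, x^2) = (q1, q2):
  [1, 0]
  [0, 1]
All components are constant and the metric is the identity, i.e. orthonormal rectilinear coordinates.
Cartesian (2D) coordinates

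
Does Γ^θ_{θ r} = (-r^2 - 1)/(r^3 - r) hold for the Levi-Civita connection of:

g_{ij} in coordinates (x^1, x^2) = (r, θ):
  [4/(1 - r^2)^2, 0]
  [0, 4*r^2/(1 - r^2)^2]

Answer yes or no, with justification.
Γ^θ_{θ r} = (1/2) g^{θθ} (∂_θ g_{θr} + ∂_r g_{θθ} - ∂_θ g_{θr}) = (1/2)((1 - r^2)^2/(4*r^2))((0) + (-8*(r^3 + r)/(r^2 - 1)^3) - (0)) = (-r^2 - 1)/(r^3 - r)
This equals the proposed value (-r^2 - 1)/(r^3 - r).
Yes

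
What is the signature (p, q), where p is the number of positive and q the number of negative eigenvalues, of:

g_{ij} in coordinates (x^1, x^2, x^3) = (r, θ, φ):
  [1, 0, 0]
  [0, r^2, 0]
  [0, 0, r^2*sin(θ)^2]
The metric is diagonal, so its eigenvalues are the diagonal entries: 1, r^2, r^2*sin(θ)^2 (at a generic point, where coordinate-dependent entries are positive).
3 positive, 0 negative.
(3, 0) - Riemannian (positive definite)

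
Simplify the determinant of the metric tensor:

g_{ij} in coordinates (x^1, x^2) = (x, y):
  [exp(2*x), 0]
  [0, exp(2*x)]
For a 2×2 metric: det(g) = g_{11}·g_{22} - g_{12}·g_{21}
= (exp(2*x))·(exp(2*x)) - (0)·(0)
= exp(4*x) - 0
det(g) = exp(4*x)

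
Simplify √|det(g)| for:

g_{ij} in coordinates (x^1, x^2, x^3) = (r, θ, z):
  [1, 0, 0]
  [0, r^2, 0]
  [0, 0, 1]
det(g) = r^2
√|det(g)| = r
Volume element: dV = r dr dθ dz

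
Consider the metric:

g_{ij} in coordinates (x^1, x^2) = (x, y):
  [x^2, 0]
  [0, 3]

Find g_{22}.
With x^1 = x, x^2 = y, g_{22} = g_{yy} is the row-2, column-2 entry of the matrix.
g_{22} = 3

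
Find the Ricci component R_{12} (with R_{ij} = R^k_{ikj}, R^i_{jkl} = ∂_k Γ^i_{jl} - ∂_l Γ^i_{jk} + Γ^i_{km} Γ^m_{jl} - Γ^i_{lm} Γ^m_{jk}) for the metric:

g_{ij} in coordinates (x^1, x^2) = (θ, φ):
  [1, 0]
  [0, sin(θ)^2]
Non-zero Christoffel symbols (Γ^k_{ij} = Γ^k_{ji}):
Γ^θ_{φ φ} = -sin(2*θ)/2
Γ^φ_{θ φ} = 1/tan(θ)
R^θ_{θ θ φ} = 0 (a repeated index in an antisymmetric pair)
R^φ_{θ φ φ} = 0 (a repeated index in an antisymmetric pair)
R_{θφ} = R^θ_{θ θ φ} + R^φ_{θ φ φ} = (0) + (0) = 0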